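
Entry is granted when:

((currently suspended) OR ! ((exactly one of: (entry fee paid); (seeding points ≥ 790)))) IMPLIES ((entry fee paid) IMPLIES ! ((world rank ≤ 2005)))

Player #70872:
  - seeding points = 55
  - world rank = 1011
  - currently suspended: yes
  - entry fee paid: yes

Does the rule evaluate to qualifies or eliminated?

Atomic conditions:
  currently suspended: yes → true
  entry fee paid: yes → true
  seeding points ≥ 790: 55 ≥ 790 is false
  world rank ≤ 2005: 1011 ≤ 2005 is true
Combine:
[1.2.1] exactly-one(true, false) = true
[1.2] NOT true = false
[1] true OR false = true
[2.2] NOT true = false
[2] true → false = false
[root] true → false = false
Overall: false → eliminated

Eliminated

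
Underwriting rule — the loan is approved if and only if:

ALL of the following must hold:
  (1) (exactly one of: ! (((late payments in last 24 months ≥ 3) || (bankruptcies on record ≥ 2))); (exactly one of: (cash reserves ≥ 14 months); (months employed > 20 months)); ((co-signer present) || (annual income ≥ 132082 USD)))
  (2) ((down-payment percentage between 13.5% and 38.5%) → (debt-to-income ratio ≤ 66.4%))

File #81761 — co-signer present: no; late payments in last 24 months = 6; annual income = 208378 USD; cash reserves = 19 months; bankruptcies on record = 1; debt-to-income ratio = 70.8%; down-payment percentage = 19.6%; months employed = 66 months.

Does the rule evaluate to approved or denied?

Denied

Atomic conditions:
  late payments in last 24 months ≥ 3: 6 ≥ 3 is true
  bankruptcies on record ≥ 2: 1 ≥ 2 is false
  cash reserves ≥ 14 months: 19 ≥ 14 is true
  months employed > 20 months: 66 > 20 is true
  co-signer present: no → false
  annual income ≥ 132082 USD: 208378 ≥ 132082 is true
  down-payment percentage between 13.5% and 38.5%: 19.6 in [13.5, 38.5] is true
  debt-to-income ratio ≤ 66.4%: 70.8 ≤ 66.4 is false
Combine:
[1.1.1] true OR false = true
[1.1] NOT true = false
[1.2] exactly-one(true, true) = false
[1.3] false OR true = true
[1] exactly-one(false, false, true) = true
[2] true → false = false
[root] true AND false = false
Overall: false → denied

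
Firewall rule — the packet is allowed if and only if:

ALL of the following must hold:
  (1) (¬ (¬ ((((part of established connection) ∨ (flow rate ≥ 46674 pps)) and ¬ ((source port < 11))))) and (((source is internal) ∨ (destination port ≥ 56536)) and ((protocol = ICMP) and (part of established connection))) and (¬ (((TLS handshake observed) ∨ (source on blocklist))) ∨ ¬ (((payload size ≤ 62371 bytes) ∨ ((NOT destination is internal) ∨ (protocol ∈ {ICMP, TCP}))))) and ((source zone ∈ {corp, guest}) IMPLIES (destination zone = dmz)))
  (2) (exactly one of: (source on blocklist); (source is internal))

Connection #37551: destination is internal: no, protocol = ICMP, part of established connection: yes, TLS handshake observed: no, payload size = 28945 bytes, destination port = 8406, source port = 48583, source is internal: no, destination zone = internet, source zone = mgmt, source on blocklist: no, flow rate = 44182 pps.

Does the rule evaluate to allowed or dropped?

Dropped

Atomic conditions:
  part of established connection: yes → true
  flow rate ≥ 46674 pps: 44182 ≥ 46674 is false
  source port < 11: 48583 < 11 is false
  source is internal: no → false
  destination port ≥ 56536: 8406 ≥ 56536 is false
  protocol = ICMP: ICMP == ICMP is true
  TLS handshake observed: no → false
  source on blocklist: no → false
  payload size ≤ 62371 bytes: 28945 ≤ 62371 is true
  NOT destination is internal: no → true
  protocol ∈ {ICMP, TCP}: ICMP is in the set → true
  source zone ∈ {corp, guest}: mgmt is not in the set → false
  destination zone = dmz: internet == dmz is false
Combine:
[1.1.1.1.1] true OR false = true
[1.1.1.1.2] NOT false = true
[1.1.1.1] true AND true = true
[1.1.1] NOT true = false
[1.1] NOT false = true
[1.2.1] false OR false = false
[1.2.2] true AND true = true
[1.2] false AND true = false
[1.3.1.1] false OR false = false
[1.3.1] NOT false = true
[1.3.2.1.2] true OR true = true
[1.3.2.1] true OR true = true
[1.3.2] NOT true = false
[1.3] true OR false = true
[1.4] false → false (antecedent false ⇒ implication holds) = true
[1] true AND false AND true AND true = false
[2] exactly-one(false, false) = false
[root] false AND false = false
Overall: false → dropped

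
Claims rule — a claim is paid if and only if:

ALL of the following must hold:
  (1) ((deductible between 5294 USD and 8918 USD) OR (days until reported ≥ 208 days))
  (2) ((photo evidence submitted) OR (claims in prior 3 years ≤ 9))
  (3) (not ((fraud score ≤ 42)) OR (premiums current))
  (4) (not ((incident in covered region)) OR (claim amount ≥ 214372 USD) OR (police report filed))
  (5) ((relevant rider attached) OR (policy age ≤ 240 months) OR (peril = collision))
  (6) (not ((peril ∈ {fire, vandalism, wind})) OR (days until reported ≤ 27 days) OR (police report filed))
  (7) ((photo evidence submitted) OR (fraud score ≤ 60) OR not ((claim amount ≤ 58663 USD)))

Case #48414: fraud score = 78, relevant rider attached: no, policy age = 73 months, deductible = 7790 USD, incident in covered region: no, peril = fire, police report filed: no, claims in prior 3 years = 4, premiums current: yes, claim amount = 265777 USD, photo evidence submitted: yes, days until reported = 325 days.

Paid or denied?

Atomic conditions:
  deductible between 5294 USD and 8918 USD: 7790 in [5294, 8918] is true
  days until reported ≥ 208 days: 325 ≥ 208 is true
  photo evidence submitted: yes → true
  claims in prior 3 years ≤ 9: 4 ≤ 9 is true
  fraud score ≤ 42: 78 ≤ 42 is false
  premiums current: yes → true
  incident in covered region: no → false
  claim amount ≥ 214372 USD: 265777 ≥ 214372 is true
  police report filed: no → false
  relevant rider attached: no → false
  policy age ≤ 240 months: 73 ≤ 240 is true
  peril = collision: fire == collision is false
  peril ∈ {fire, vandalism, wind}: fire is in the set → true
  days until reported ≤ 27 days: 325 ≤ 27 is false
  fraud score ≤ 60: 78 ≤ 60 is false
  claim amount ≤ 58663 USD: 265777 ≤ 58663 is false
Combine:
[1] true OR true = true
[2] true OR true = true
[3.1] NOT false = true
[3] true OR true = true
[4.1] NOT false = true
[4] true OR true OR false = true
[5] false OR true OR false = true
[6.1] NOT true = false
[6] false OR false OR false = false
[7.3] NOT false = true
[7] true OR false OR true = true
[root] true AND true AND true AND true AND true AND false AND true = false
Overall: false → denied

Denied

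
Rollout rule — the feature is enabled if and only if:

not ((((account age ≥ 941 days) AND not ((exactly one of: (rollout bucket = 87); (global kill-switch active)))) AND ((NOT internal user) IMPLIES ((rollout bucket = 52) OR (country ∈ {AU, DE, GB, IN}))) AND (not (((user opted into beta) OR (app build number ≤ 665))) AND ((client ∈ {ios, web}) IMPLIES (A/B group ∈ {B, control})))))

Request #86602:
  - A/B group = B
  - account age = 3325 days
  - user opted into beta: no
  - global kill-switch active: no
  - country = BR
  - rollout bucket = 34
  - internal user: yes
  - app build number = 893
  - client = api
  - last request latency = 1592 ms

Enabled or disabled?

Disabled

Atomic conditions:
  account age ≥ 941 days: 3325 ≥ 941 is true
  rollout bucket = 87: 34 == 87 is false
  global kill-switch active: no → false
  NOT internal user: yes → false
  rollout bucket = 52: 34 == 52 is false
  country ∈ {AU, DE, GB, IN}: BR is not in the set → false
  user opted into beta: no → false
  app build number ≤ 665: 893 ≤ 665 is false
  client ∈ {ios, web}: api is not in the set → false
  A/B group ∈ {B, control}: B is in the set → true
Combine:
[1.1.2.1] exactly-one(false, false) = false
[1.1.2] NOT false = true
[1.1] true AND true = true
[1.2.2] false OR false = false
[1.2] false → false (antecedent false ⇒ implication holds) = true
[1.3.1.1] false OR false = false
[1.3.1] NOT false = true
[1.3.2] false → true (antecedent false ⇒ implication holds) = true
[1.3] true AND true = true
[1] true AND true AND true = true
[root] NOT true = false
Overall: false → disabled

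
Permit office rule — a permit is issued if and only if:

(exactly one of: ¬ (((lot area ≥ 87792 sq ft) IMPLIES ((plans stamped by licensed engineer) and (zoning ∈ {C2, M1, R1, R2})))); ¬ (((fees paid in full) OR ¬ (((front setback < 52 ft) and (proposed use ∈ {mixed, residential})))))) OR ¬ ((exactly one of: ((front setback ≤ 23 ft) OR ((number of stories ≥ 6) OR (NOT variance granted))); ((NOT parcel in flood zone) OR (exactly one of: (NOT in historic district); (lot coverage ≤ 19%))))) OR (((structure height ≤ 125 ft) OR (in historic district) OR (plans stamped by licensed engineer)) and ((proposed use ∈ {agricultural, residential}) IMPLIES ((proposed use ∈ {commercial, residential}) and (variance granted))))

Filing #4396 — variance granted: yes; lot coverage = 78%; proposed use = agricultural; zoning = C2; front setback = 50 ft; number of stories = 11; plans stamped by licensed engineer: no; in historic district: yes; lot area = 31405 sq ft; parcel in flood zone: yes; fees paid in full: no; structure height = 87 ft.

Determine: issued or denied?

Atomic conditions:
  lot area ≥ 87792 sq ft: 31405 ≥ 87792 is false
  plans stamped by licensed engineer: no → false
  zoning ∈ {C2, M1, R1, R2}: C2 is in the set → true
  fees paid in full: no → false
  front setback < 52 ft: 50 < 52 is true
  proposed use ∈ {mixed, residential}: agricultural is not in the set → false
  front setback ≤ 23 ft: 50 ≤ 23 is false
  number of stories ≥ 6: 11 ≥ 6 is true
  NOT variance granted: yes → false
  NOT parcel in flood zone: yes → false
  NOT in historic district: yes → false
  lot coverage ≤ 19%: 78 ≤ 19 is false
  structure height ≤ 125 ft: 87 ≤ 125 is true
  in historic district: yes → true
  proposed use ∈ {agricultural, residential}: agricultural is in the set → true
  proposed use ∈ {commercial, residential}: agricultural is not in the set → false
  variance granted: yes → true
Combine:
[1.1.1.2] false AND true = false
[1.1.1] false → false (antecedent false ⇒ implication holds) = true
[1.1] NOT true = false
[1.2.1.2.1] true AND false = false
[1.2.1.2] NOT false = true
[1.2.1] false OR true = true
[1.2] NOT true = false
[1] exactly-one(false, false) = false
[2.1.1.2] true OR false = true
[2.1.1] false OR true = true
[2.1.2.2] exactly-one(false, false) = false
[2.1.2] false OR false = false
[2.1] exactly-one(true, false) = true
[2] NOT true = false
[3.1] true OR true OR false = true
[3.2.2] false AND true = false
[3.2] true → false = false
[3] true AND false = false
[root] false OR false OR false = false
Overall: false → denied

Denied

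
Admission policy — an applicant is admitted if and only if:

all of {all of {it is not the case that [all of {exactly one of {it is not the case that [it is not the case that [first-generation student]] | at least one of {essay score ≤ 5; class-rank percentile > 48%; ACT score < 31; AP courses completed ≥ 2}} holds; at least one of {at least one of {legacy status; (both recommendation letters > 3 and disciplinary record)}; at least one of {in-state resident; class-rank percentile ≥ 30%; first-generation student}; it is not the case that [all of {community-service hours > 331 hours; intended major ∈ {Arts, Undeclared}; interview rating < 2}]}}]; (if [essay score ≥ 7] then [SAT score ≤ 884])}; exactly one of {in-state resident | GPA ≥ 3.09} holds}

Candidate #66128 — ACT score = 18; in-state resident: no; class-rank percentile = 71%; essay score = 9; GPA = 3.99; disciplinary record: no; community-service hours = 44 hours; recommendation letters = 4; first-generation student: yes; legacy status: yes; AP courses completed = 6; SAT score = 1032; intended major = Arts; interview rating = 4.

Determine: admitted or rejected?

Atomic conditions:
  first-generation student: yes → true
  essay score ≤ 5: 9 ≤ 5 is false
  class-rank percentile > 48%: 71 > 48 is true
  ACT score < 31: 18 < 31 is true
  AP courses completed ≥ 2: 6 ≥ 2 is true
  legacy status: yes → true
  recommendation letters > 3: 4 > 3 is true
  disciplinary record: no → false
  in-state resident: no → false
  class-rank percentile ≥ 30%: 71 ≥ 30 is true
  community-service hours > 331 hours: 44 > 331 is false
  intended major ∈ {Arts, Undeclared}: Arts is in the set → true
  interview rating < 2: 4 < 2 is false
  essay score ≥ 7: 9 ≥ 7 is true
  SAT score ≤ 884: 1032 ≤ 884 is false
  GPA ≥ 3.09: 3.99 ≥ 3.09 is true
Combine:
[1.1.1.1.1.1] NOT true = false
[1.1.1.1.1] NOT false = true
[1.1.1.1.2] false OR true OR true OR true = true
[1.1.1.1] exactly-one(true, true) = false
[1.1.1.2.1.2] true AND false = false
[1.1.1.2.1] true OR false = true
[1.1.1.2.2] false OR true OR true = true
[1.1.1.2.3.1] false AND true AND false = false
[1.1.1.2.3] NOT false = true
[1.1.1.2] true OR true OR true = true
[1.1.1] false AND true = false
[1.1] NOT false = true
[1.2] true → false = false
[1] true AND false = false
[2] exactly-one(false, true) = true
[root] false AND true = false
Overall: false → rejected

Rejected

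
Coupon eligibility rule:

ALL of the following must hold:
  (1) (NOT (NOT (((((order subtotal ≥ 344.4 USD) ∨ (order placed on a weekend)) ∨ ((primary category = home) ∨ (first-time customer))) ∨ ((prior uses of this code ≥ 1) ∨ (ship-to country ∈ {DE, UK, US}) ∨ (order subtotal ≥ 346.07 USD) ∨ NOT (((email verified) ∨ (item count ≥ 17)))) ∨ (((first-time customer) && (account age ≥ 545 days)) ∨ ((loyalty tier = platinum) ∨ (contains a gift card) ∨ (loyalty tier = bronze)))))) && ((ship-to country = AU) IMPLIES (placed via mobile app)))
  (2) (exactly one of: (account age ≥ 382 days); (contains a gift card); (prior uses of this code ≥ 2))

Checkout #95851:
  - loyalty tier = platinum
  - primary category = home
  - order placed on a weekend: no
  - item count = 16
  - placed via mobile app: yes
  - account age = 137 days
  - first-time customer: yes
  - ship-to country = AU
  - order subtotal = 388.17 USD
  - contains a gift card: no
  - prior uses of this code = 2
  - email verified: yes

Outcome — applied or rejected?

Atomic conditions:
  order subtotal ≥ 344.4 USD: 388.17 ≥ 344.4 is true
  order placed on a weekend: no → false
  primary category = home: home == home is true
  first-time customer: yes → true
  prior uses of this code ≥ 1: 2 ≥ 1 is true
  ship-to country ∈ {DE, UK, US}: AU is not in the set → false
  order subtotal ≥ 346.07 USD: 388.17 ≥ 346.07 is true
  email verified: yes → true
  item count ≥ 17: 16 ≥ 17 is false
  account age ≥ 545 days: 137 ≥ 545 is false
  loyalty tier = platinum: platinum == platinum is true
  contains a gift card: no → false
  loyalty tier = bronze: platinum == bronze is false
  ship-to country = AU: AU == AU is true
  placed via mobile app: yes → true
  account age ≥ 382 days: 137 ≥ 382 is false
  prior uses of this code ≥ 2: 2 ≥ 2 is true
Combine:
[1.1.1.1.1.1] true OR false = true
[1.1.1.1.1.2] true OR true = true
[1.1.1.1.1] true OR true = true
[1.1.1.1.2.4.1] true OR false = true
[1.1.1.1.2.4] NOT true = false
[1.1.1.1.2] true OR false OR true OR false = true
[1.1.1.1.3.1] true AND false = false
[1.1.1.1.3.2] true OR false OR false = true
[1.1.1.1.3] false OR true = true
[1.1.1.1] true OR true OR true = true
[1.1.1] NOT true = false
[1.1] NOT false = true
[1.2] true → true = true
[1] true AND true = true
[2] exactly-one(false, false, true) = true
[root] true AND true = true
Overall: true → applied

Applied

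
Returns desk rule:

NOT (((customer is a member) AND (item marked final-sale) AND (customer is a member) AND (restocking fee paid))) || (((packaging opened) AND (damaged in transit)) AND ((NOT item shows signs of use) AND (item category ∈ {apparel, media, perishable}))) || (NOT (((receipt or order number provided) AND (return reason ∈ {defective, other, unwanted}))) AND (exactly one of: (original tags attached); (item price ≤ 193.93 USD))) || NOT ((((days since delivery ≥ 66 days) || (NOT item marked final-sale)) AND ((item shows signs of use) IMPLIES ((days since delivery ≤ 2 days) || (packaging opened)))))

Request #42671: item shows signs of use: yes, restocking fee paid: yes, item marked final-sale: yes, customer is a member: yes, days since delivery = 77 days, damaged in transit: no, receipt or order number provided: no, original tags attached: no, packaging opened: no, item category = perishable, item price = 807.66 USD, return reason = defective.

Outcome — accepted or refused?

Accepted

Atomic conditions:
  customer is a member: yes → true
  item marked final-sale: yes → true
  restocking fee paid: yes → true
  packaging opened: no → false
  damaged in transit: no → false
  NOT item shows signs of use: yes → false
  item category ∈ {apparel, media, perishable}: perishable is in the set → true
  receipt or order number provided: no → false
  return reason ∈ {defective, other, unwanted}: defective is in the set → true
  original tags attached: no → false
  item price ≤ 193.93 USD: 807.66 ≤ 193.93 is false
  days since delivery ≥ 66 days: 77 ≥ 66 is true
  NOT item marked final-sale: yes → false
  item shows signs of use: yes → true
  days since delivery ≤ 2 days: 77 ≤ 2 is false
Combine:
[1.1] true AND true AND true AND true = true
[1] NOT true = false
[2.1] false AND false = false
[2.2] false AND true = false
[2] false AND false = false
[3.1.1] false AND true = false
[3.1] NOT false = true
[3.2] exactly-one(false, false) = false
[3] true AND false = false
[4.1.1] true OR false = true
[4.1.2.2] false OR false = false
[4.1.2] true → false = false
[4.1] true AND false = false
[4] NOT false = true
[root] false OR false OR false OR true = true
Overall: true → accepted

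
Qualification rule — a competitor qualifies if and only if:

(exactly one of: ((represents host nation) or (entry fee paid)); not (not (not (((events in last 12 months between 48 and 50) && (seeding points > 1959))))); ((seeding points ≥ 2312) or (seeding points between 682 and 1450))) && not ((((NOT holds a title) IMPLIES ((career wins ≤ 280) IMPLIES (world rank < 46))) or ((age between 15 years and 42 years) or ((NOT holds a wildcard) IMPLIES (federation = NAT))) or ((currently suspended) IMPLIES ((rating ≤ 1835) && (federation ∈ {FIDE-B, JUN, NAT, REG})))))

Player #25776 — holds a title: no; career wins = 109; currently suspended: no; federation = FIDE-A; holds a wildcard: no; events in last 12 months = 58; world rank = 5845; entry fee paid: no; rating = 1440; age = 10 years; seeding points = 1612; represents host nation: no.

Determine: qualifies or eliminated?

Atomic conditions:
  represents host nation: no → false
  entry fee paid: no → false
  events in last 12 months between 48 and 50: 58 in [48, 50] is false
  seeding points > 1959: 1612 > 1959 is false
  seeding points ≥ 2312: 1612 ≥ 2312 is false
  seeding points between 682 and 1450: 1612 in [682, 1450] is false
  NOT holds a title: no → true
  career wins ≤ 280: 109 ≤ 280 is true
  world rank < 46: 5845 < 46 is false
  age between 15 years and 42 years: 10 in [15, 42] is false
  NOT holds a wildcard: no → true
  federation = NAT: FIDE-A == NAT is false
  currently suspended: no → false
  rating ≤ 1835: 1440 ≤ 1835 is true
  federation ∈ {FIDE-B, JUN, NAT, REG}: FIDE-A is not in the set → false
Combine:
[1.1] false OR false = false
[1.2.1.1.1] false AND false = false
[1.2.1.1] NOT false = true
[1.2.1] NOT true = false
[1.2] NOT false = true
[1.3] false OR false = false
[1] exactly-one(false, true, false) = true
[2.1.1.2] true → false = false
[2.1.1] true → false = false
[2.1.2.2] true → false = false
[2.1.2] false OR false = false
[2.1.3.2] true AND false = false
[2.1.3] false → false (antecedent false ⇒ implication holds) = true
[2.1] false OR false OR true = true
[2] NOT true = false
[root] true AND false = false
Overall: false → eliminated

Eliminated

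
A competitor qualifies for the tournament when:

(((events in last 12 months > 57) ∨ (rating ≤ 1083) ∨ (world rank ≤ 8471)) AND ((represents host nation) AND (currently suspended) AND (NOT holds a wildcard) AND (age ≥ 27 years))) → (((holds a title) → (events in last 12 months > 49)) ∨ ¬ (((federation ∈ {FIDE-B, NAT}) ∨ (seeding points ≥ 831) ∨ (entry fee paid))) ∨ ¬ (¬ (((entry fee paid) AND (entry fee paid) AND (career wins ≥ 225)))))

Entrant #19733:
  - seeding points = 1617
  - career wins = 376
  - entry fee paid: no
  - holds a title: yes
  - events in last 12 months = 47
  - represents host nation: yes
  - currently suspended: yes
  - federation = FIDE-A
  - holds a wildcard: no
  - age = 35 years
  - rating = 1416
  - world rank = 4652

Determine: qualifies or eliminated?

Eliminated

Atomic conditions:
  events in last 12 months > 57: 47 > 57 is false
  rating ≤ 1083: 1416 ≤ 1083 is false
  world rank ≤ 8471: 4652 ≤ 8471 is true
  represents host nation: yes → true
  currently suspended: yes → true
  NOT holds a wildcard: no → true
  age ≥ 27 years: 35 ≥ 27 is true
  holds a title: yes → true
  events in last 12 months > 49: 47 > 49 is false
  federation ∈ {FIDE-B, NAT}: FIDE-A is not in the set → false
  seeding points ≥ 831: 1617 ≥ 831 is true
  entry fee paid: no → false
  career wins ≥ 225: 376 ≥ 225 is true
Combine:
[1.1] false OR false OR true = true
[1.2] true AND true AND true AND true = true
[1] true AND true = true
[2.1] true → false = false
[2.2.1] false OR true OR false = true
[2.2] NOT true = false
[2.3.1.1] false AND false AND true = false
[2.3.1] NOT false = true
[2.3] NOT true = false
[2] false OR false OR false = false
[root] true → false = false
Overall: false → eliminated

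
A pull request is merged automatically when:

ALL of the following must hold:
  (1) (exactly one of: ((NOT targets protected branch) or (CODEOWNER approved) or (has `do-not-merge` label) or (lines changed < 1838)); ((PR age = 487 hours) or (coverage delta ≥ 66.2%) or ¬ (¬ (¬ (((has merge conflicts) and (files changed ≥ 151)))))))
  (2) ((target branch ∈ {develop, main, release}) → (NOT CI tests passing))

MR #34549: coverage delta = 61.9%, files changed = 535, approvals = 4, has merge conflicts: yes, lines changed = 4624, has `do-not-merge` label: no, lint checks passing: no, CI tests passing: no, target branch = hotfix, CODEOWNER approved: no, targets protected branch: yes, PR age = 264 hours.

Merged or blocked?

Atomic conditions:
  NOT targets protected branch: yes → false
  CODEOWNER approved: no → false
  has `do-not-merge` label: no → false
  lines changed < 1838: 4624 < 1838 is false
  PR age = 487 hours: 264 == 487 is false
  coverage delta ≥ 66.2%: 61.9 ≥ 66.2 is false
  has merge conflicts: yes → true
  files changed ≥ 151: 535 ≥ 151 is true
  target branch ∈ {develop, main, release}: hotfix is not in the set → false
  NOT CI tests passing: no → true
Combine:
[1.1] false OR false OR false OR false = false
[1.2.3.1.1.1] true AND true = true
[1.2.3.1.1] NOT true = false
[1.2.3.1] NOT false = true
[1.2.3] NOT true = false
[1.2] false OR false OR false = false
[1] exactly-one(false, false) = false
[2] false → true (antecedent false ⇒ implication holds) = true
[root] false AND true = false
Overall: false → blocked

Blocked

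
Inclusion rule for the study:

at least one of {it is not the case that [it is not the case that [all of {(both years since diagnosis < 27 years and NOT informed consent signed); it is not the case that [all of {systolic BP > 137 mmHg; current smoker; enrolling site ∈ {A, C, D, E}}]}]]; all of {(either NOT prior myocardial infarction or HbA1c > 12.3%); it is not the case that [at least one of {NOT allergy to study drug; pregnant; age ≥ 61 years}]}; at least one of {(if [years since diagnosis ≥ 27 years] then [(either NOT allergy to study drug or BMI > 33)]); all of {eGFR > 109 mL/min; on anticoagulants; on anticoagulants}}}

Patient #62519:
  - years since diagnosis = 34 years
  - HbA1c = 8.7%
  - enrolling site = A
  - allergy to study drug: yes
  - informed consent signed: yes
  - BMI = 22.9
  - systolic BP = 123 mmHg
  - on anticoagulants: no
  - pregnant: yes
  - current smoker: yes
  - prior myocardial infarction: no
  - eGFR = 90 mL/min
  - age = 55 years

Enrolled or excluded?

Atomic conditions:
  years since diagnosis < 27 years: 34 < 27 is false
  NOT informed consent signed: yes → false
  systolic BP > 137 mmHg: 123 > 137 is false
  current smoker: yes → true
  enrolling site ∈ {A, C, D, E}: A is in the set → true
  NOT prior myocardial infarction: no → true
  HbA1c > 12.3%: 8.7 > 12.3 is false
  NOT allergy to study drug: yes → false
  pregnant: yes → true
  age ≥ 61 years: 55 ≥ 61 is false
  years since diagnosis ≥ 27 years: 34 ≥ 27 is true
  BMI > 33: 22.9 > 33 is false
  eGFR > 109 mL/min: 90 > 109 is false
  on anticoagulants: no → false
Combine:
[1.1.1.1] false AND false = false
[1.1.1.2.1] false AND true AND true = false
[1.1.1.2] NOT false = true
[1.1.1] false AND true = false
[1.1] NOT false = true
[1] NOT true = false
[2.1] true OR false = true
[2.2.1] false OR true OR false = true
[2.2] NOT true = false
[2] true AND false = false
[3.1.2] false OR false = false
[3.1] true → false = false
[3.2] false AND false AND false = false
[3] false OR false = false
[root] false OR false OR false = false
Overall: false → excluded

Excluded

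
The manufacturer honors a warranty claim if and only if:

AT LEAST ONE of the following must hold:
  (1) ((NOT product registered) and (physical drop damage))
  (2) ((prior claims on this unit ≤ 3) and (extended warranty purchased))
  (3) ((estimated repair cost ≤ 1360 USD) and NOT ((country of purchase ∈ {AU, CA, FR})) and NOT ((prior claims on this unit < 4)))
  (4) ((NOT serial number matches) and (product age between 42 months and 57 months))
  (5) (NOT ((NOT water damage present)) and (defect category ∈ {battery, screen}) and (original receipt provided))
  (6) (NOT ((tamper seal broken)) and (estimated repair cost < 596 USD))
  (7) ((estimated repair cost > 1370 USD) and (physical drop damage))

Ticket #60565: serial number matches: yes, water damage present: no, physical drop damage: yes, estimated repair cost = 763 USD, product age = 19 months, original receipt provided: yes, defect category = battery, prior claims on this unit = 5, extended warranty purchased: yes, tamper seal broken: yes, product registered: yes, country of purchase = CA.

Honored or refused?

Refused

Atomic conditions:
  NOT product registered: yes → false
  physical drop damage: yes → true
  prior claims on this unit ≤ 3: 5 ≤ 3 is false
  extended warranty purchased: yes → true
  estimated repair cost ≤ 1360 USD: 763 ≤ 1360 is true
  country of purchase ∈ {AU, CA, FR}: CA is in the set → true
  prior claims on this unit < 4: 5 < 4 is false
  NOT serial number matches: yes → false
  product age between 42 months and 57 months: 19 in [42, 57] is false
  NOT water damage present: no → true
  defect category ∈ {battery, screen}: battery is in the set → true
  original receipt provided: yes → true
  tamper seal broken: yes → true
  estimated repair cost < 596 USD: 763 < 596 is false
  estimated repair cost > 1370 USD: 763 > 1370 is false
Combine:
[1] false AND true = false
[2] false AND true = false
[3.2] NOT true = false
[3.3] NOT false = true
[3] true AND false AND true = false
[4] false AND false = false
[5.1] NOT true = false
[5] false AND true AND true = false
[6.1] NOT true = false
[6] false AND false = false
[7] false AND true = false
[root] false OR false OR false OR false OR false OR false OR false = false
Overall: false → refused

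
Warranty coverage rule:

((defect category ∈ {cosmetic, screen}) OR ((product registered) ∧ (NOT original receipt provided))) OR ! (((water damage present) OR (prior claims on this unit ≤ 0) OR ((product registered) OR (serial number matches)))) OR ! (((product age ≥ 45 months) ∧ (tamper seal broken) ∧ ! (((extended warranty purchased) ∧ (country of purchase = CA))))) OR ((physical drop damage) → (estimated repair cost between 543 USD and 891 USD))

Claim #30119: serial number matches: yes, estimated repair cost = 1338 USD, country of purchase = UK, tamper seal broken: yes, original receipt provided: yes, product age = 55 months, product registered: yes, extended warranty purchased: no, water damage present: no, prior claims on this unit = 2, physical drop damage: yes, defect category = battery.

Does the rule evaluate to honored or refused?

Refused

Atomic conditions:
  defect category ∈ {cosmetic, screen}: battery is not in the set → false
  product registered: yes → true
  NOT original receipt provided: yes → false
  water damage present: no → false
  prior claims on this unit ≤ 0: 2 ≤ 0 is false
  serial number matches: yes → true
  product age ≥ 45 months: 55 ≥ 45 is true
  tamper seal broken: yes → true
  extended warranty purchased: no → false
  country of purchase = CA: UK == CA is false
  physical drop damage: yes → true
  estimated repair cost between 543 USD and 891 USD: 1338 in [543, 891] is false
Combine:
[1.2] true AND false = false
[1] false OR false = false
[2.1.3] true OR true = true
[2.1] false OR false OR true = true
[2] NOT true = false
[3.1.3.1] false AND false = false
[3.1.3] NOT false = true
[3.1] true AND true AND true = true
[3] NOT true = false
[4] true → false = false
[root] false OR false OR false OR false = false
Overall: false → refused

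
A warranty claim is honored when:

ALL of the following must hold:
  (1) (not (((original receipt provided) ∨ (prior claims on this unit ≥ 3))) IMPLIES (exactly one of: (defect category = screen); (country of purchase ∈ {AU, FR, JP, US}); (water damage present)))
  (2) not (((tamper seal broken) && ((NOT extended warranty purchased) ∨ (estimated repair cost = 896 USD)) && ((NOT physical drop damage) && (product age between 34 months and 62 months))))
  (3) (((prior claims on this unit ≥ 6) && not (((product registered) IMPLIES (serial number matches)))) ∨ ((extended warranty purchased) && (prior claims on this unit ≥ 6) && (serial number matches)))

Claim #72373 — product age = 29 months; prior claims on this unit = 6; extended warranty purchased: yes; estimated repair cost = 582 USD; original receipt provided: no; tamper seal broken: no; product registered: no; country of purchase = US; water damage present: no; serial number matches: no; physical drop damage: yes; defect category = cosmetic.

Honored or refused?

Atomic conditions:
  original receipt provided: no → false
  prior claims on this unit ≥ 3: 6 ≥ 3 is true
  defect category = screen: cosmetic == screen is false
  country of purchase ∈ {AU, FR, JP, US}: US is in the set → true
  water damage present: no → false
  tamper seal broken: no → false
  NOT extended warranty purchased: yes → false
  estimated repair cost = 896 USD: 582 == 896 is false
  NOT physical drop damage: yes → false
  product age between 34 months and 62 months: 29 in [34, 62] is false
  prior claims on this unit ≥ 6: 6 ≥ 6 is true
  product registered: no → false
  serial number matches: no → false
  extended warranty purchased: yes → true
Combine:
[1.1.1] false OR true = true
[1.1] NOT true = false
[1.2] exactly-one(false, true, false) = true
[1] false → true (antecedent false ⇒ implication holds) = true
[2.1.2] false OR false = false
[2.1.3] false AND false = false
[2.1] false AND false AND false = false
[2] NOT false = true
[3.1.2.1] false → false (antecedent false ⇒ implication holds) = true
[3.1.2] NOT true = false
[3.1] true AND false = false
[3.2] true AND true AND false = false
[3] false OR false = false
[root] true AND true AND false = false
Overall: false → refused

Refused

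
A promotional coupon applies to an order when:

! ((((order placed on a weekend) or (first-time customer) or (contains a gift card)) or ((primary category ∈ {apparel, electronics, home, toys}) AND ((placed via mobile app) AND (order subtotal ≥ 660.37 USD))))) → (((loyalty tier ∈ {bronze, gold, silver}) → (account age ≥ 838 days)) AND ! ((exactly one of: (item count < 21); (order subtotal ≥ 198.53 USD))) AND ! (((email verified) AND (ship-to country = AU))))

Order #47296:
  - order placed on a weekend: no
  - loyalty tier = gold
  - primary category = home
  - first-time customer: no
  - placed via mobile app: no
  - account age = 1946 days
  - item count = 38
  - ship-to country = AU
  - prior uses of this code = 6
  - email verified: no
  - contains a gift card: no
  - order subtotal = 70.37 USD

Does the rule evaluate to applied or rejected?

Applied

Atomic conditions:
  order placed on a weekend: no → false
  first-time customer: no → false
  contains a gift card: no → false
  primary category ∈ {apparel, electronics, home, toys}: home is in the set → true
  placed via mobile app: no → false
  order subtotal ≥ 660.37 USD: 70.37 ≥ 660.37 is false
  loyalty tier ∈ {bronze, gold, silver}: gold is in the set → true
  account age ≥ 838 days: 1946 ≥ 838 is true
  item count < 21: 38 < 21 is false
  order subtotal ≥ 198.53 USD: 70.37 ≥ 198.53 is false
  email verified: no → false
  ship-to country = AU: AU == AU is true
Combine:
[1.1.1] false OR false OR false = false
[1.1.2.2] false AND false = false
[1.1.2] true AND false = false
[1.1] false OR false = false
[1] NOT false = true
[2.1] true → true = true
[2.2.1] exactly-one(false, false) = false
[2.2] NOT false = true
[2.3.1] false AND true = false
[2.3] NOT false = true
[2] true AND true AND true = true
[root] true → true = true
Overall: true → applied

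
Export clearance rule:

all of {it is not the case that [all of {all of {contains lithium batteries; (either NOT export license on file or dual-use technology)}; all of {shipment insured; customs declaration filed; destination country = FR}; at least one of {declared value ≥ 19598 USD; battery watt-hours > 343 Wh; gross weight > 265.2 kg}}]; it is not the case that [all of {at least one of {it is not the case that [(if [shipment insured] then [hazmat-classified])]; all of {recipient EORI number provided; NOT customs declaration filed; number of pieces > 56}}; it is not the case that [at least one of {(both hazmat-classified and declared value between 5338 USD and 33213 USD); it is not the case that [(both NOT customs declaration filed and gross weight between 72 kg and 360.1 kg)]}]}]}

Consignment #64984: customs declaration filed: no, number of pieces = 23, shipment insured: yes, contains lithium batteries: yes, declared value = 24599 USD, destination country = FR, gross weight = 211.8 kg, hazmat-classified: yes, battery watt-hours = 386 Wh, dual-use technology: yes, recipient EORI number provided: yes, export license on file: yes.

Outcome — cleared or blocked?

Cleared

Atomic conditions:
  contains lithium batteries: yes → true
  NOT export license on file: yes → false
  dual-use technology: yes → true
  shipment insured: yes → true
  customs declaration filed: no → false
  destination country = FR: FR == FR is true
  declared value ≥ 19598 USD: 24599 ≥ 19598 is true
  battery watt-hours > 343 Wh: 386 > 343 is true
  gross weight > 265.2 kg: 211.8 > 265.2 is false
  hazmat-classified: yes → true
  recipient EORI number provided: yes → true
  NOT customs declaration filed: no → true
  number of pieces > 56: 23 > 56 is false
  declared value between 5338 USD and 33213 USD: 24599 in [5338, 33213] is true
  gross weight between 72 kg and 360.1 kg: 211.8 in [72, 360.1] is true
Combine:
[1.1.1.2] false OR true = true
[1.1.1] true AND true = true
[1.1.2] true AND false AND true = false
[1.1.3] true OR true OR false = true
[1.1] true AND false AND true = false
[1] NOT false = true
[2.1.1.1.1] true → true = true
[2.1.1.1] NOT true = false
[2.1.1.2] true AND true AND false = false
[2.1.1] false OR false = false
[2.1.2.1.1] true AND true = true
[2.1.2.1.2.1] true AND true = true
[2.1.2.1.2] NOT true = false
[2.1.2.1] true OR false = true
[2.1.2] NOT true = false
[2.1] false AND false = false
[2] NOT false = true
[root] true AND true = true
Overall: true → cleared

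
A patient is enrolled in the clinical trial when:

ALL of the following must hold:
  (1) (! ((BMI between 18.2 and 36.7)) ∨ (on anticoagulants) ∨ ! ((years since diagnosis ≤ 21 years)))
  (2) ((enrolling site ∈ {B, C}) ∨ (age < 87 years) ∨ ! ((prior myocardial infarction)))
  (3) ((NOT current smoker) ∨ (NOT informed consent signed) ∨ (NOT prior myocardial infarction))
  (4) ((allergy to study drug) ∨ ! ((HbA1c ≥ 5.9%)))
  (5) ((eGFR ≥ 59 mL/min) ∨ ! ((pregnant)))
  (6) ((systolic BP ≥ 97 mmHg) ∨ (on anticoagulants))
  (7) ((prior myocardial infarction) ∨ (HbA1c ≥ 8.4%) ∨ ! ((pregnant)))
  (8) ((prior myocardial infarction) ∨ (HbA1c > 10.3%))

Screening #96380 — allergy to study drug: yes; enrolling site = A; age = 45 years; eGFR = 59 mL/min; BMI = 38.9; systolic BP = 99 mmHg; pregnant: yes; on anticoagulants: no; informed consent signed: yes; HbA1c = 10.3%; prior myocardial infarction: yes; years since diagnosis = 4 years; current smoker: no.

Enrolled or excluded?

Atomic conditions:
  BMI between 18.2 and 36.7: 38.9 in [18.2, 36.7] is false
  on anticoagulants: no → false
  years since diagnosis ≤ 21 years: 4 ≤ 21 is true
  enrolling site ∈ {B, C}: A is not in the set → false
  age < 87 years: 45 < 87 is true
  prior myocardial infarction: yes → true
  NOT current smoker: no → true
  NOT informed consent signed: yes → false
  NOT prior myocardial infarction: yes → false
  allergy to study drug: yes → true
  HbA1c ≥ 5.9%: 10.3 ≥ 5.9 is true
  eGFR ≥ 59 mL/min: 59 ≥ 59 is true
  pregnant: yes → true
  systolic BP ≥ 97 mmHg: 99 ≥ 97 is true
  HbA1c ≥ 8.4%: 10.3 ≥ 8.4 is true
  HbA1c > 10.3%: 10.3 > 10.3 is false
Combine:
[1.1] NOT false = true
[1.3] NOT true = false
[1] true OR false OR false = true
[2.3] NOT true = false
[2] false OR true OR false = true
[3] true OR false OR false = true
[4.2] NOT true = false
[4] true OR false = true
[5.2] NOT true = false
[5] true OR false = true
[6] true OR false = true
[7.3] NOT true = false
[7] true OR true OR false = true
[8] true OR false = true
[root] true AND true AND true AND true AND true AND true AND true AND true = true
Overall: true → enrolled

Enrolled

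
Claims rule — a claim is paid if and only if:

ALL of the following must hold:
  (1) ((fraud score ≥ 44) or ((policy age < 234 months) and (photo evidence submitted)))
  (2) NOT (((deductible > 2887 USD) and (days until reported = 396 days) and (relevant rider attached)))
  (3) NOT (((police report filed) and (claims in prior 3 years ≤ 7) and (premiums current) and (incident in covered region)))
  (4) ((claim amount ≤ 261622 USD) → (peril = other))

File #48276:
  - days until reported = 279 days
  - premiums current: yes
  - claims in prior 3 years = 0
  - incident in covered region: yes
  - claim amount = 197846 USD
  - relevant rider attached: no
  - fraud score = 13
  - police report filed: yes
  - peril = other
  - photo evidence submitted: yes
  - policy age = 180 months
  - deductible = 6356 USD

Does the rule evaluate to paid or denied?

Atomic conditions:
  fraud score ≥ 44: 13 ≥ 44 is false
  policy age < 234 months: 180 < 234 is true
  photo evidence submitted: yes → true
  deductible > 2887 USD: 6356 > 2887 is true
  days until reported = 396 days: 279 == 396 is false
  relevant rider attached: no → false
  police report filed: yes → true
  claims in prior 3 years ≤ 7: 0 ≤ 7 is true
  premiums current: yes → true
  incident in covered region: yes → true
  claim amount ≤ 261622 USD: 197846 ≤ 261622 is true
  peril = other: other == other is true
Combine:
[1.2] true AND true = true
[1] false OR true = true
[2.1] true AND false AND false = false
[2] NOT false = true
[3.1] true AND true AND true AND true = true
[3] NOT true = false
[4] true → true = true
[root] true AND true AND false AND true = false
Overall: false → denied

Denied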